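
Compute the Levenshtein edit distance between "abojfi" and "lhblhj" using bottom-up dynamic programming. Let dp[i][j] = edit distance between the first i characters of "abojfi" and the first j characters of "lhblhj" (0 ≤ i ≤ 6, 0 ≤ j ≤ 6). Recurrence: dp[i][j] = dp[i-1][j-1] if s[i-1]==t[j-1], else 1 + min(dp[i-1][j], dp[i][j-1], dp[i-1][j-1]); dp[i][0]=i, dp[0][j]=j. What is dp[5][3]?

5

   ''  l  h  b  l  h  j
''  0  1  2  3  4  5  6
 a  1  1  2  3  4  5  6
 b  2  2  2  2  3  4  5
 o  3  3  3  3  3  4  5
 j  4  4  4  4  4  4  4
 f  5  5  5  5  5  5  5
 i  6  6  6  6  6  6  6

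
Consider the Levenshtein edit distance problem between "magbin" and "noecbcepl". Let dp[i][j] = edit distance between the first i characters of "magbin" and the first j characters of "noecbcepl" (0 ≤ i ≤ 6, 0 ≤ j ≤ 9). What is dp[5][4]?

5

   ''  n  o  e  c  b  c  e  p  l
''  0  1  2  3  4  5  6  7  8  9
 m  1  1  2  3  4  5  6  7  8  9
 a  2  2  2  3  4  5  6  7  8  9
 g  3  3  3  3  4  5  6  7  8  9
 b  4  4  4  4  4  4  5  6  7  8
 i  5  5  5  5  5  5  5  6  7  8
 n  6  5  6  6  6  6  6  6  7  8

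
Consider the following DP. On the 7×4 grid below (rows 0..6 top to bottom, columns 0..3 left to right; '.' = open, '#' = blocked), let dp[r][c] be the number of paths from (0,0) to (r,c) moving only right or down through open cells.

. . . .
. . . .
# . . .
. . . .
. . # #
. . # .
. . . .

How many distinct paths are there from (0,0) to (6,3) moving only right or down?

r\c   0   1   2   3
  0   1   1   1   1
  1   1   2   3   4
  2   0   2   5   9
  3   0   2   7  16
  4   0   2   0   0
  5   0   2   0   0
  6   0   2   2   2

2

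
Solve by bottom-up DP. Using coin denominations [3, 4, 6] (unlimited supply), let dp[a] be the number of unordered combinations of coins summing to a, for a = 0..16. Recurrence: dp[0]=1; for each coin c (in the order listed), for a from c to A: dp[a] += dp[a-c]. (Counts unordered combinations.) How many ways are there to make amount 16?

after  coin     0     1     2     3     4     5     6     7     8     9    10    11    12    13    14    15    16
          3     1     0     0     1     0     0     1     0     0     1     0     0     1     0     0     1     0
          4     1     0     0     1     1     0     1     1     1     1     1     1     2     1     1     2     2
          6     1     0     0     1     1     0     2     1     1     2     2     1     4     2     2     4     4

4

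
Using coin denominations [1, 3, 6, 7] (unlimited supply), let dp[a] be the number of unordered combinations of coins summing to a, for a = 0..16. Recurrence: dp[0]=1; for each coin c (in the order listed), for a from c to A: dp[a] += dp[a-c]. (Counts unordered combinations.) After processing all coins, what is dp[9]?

after  coin     0     1     2     3     4     5     6     7     8     9    10    11    12    13    14    15    16
          1     1     1     1     1     1     1     1     1     1     1     1     1     1     1     1     1     1
          3     1     1     1     2     2     2     3     3     3     4     4     4     5     5     5     6     6
          6     1     1     1     2     2     2     4     4     4     6     6     6     9     9     9    12    12
          7     1     1     1     2     2     2     4     5     5     7     8     8    11    13    14    17    19

7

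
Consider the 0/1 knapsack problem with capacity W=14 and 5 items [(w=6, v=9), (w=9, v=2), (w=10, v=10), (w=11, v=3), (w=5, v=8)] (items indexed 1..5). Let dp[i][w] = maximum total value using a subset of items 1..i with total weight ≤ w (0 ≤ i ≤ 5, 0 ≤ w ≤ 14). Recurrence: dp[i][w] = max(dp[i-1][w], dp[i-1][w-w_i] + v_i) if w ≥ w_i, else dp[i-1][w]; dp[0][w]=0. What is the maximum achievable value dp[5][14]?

17

i\w   0   1   2   3   4   5   6   7   8   9  10  11  12  13  14
  0   0   0   0   0   0   0   0   0   0   0   0   0   0   0   0
  1   0   0   0   0   0   0   9   9   9   9   9   9   9   9   9
  2   0   0   0   0   0   0   9   9   9   9   9   9   9   9   9
  3   0   0   0   0   0   0   9   9   9   9  10  10  10  10  10
  4   0   0   0   0   0   0   9   9   9   9  10  10  10  10  10
  5   0   0   0   0   0   8   9   9   9   9  10  17  17  17  17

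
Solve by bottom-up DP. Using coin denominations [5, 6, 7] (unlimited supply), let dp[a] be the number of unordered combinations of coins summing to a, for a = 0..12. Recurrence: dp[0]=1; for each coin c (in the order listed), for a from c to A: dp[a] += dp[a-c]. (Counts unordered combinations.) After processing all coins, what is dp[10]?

after  coin     0     1     2     3     4     5     6     7     8     9    10    11    12
          5     1     0     0     0     0     1     0     0     0     0     1     0     0
          6     1     0     0     0     0     1     1     0     0     0     1     1     1
          7     1     0     0     0     0     1     1     1     0     0     1     1     2

1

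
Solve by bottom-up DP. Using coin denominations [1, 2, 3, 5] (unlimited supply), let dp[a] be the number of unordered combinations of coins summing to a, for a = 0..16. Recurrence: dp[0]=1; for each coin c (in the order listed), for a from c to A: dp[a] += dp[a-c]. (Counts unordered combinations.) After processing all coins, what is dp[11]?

after  coin     0     1     2     3     4     5     6     7     8     9    10    11    12    13    14    15    16
          1     1     1     1     1     1     1     1     1     1     1     1     1     1     1     1     1     1
          2     1     1     2     2     3     3     4     4     5     5     6     6     7     7     8     8     9
          3     1     1     2     3     4     5     7     8    10    12    14    16    19    21    24    27    30
          5     1     1     2     3     4     6     8    10    13    16    20    24    29    34    40    47    54

24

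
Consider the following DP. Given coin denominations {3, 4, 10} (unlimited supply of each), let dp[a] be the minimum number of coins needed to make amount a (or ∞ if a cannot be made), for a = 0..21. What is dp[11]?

3

 a  0  1  2  3  4  5  6  7  8  9 10 11 12 13 14 15 16 17 18 19 20 21
dp  0  -  -  1  1  -  2  2  2  3  1  3  3  2  2  4  3  3  3  4  2  4
(- denotes ∞ / unreachable)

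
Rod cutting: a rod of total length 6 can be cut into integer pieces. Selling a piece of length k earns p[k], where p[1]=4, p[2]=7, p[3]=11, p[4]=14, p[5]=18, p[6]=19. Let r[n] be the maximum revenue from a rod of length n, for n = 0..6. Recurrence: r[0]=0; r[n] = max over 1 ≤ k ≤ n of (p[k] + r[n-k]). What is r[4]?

16

   n    0    1    2    3    4    5    6
r[n]    0    4    8   12   16   20   24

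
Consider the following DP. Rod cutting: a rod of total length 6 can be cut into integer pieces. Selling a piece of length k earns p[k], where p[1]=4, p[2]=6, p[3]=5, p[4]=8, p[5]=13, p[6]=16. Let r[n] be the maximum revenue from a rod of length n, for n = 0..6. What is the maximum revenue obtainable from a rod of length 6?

   n    0    1    2    3    4    5    6
r[n]    0    4    8   12   16   20   24

24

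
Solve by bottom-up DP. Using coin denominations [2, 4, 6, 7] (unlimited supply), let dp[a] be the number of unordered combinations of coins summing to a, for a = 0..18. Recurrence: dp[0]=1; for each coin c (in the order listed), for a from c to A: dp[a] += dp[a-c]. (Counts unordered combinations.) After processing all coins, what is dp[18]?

14

after  coin     0     1     2     3     4     5     6     7     8     9    10    11    12    13    14    15    16    17    18
          2     1     0     1     0     1     0     1     0     1     0     1     0     1     0     1     0     1     0     1
          4     1     0     1     0     2     0     2     0     3     0     3     0     4     0     4     0     5     0     5
          6     1     0     1     0     2     0     3     0     4     0     5     0     7     0     8     0    10     0    12
          7     1     0     1     0     2     0     3     1     4     1     5     2     7     3     9     4    11     5    14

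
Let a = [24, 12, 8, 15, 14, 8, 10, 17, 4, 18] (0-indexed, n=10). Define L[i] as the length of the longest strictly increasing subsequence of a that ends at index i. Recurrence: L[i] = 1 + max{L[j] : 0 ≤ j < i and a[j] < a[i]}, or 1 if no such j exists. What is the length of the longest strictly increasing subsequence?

   i    0    1    2    3    4    5    6    7    8    9
a[i]   24   12    8   15   14    8   10   17    4   18
L[i]    1    1    1    2    2    1    2    3    1    4

4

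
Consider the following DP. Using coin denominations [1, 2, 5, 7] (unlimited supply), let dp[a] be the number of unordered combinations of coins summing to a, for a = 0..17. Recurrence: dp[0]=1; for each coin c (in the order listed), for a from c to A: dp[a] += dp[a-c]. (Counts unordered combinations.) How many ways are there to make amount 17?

34

after  coin     0     1     2     3     4     5     6     7     8     9    10    11    12    13    14    15    16    17
          1     1     1     1     1     1     1     1     1     1     1     1     1     1     1     1     1     1     1
          2     1     1     2     2     3     3     4     4     5     5     6     6     7     7     8     8     9     9
          5     1     1     2     2     3     4     5     6     7     8    10    11    13    14    16    18    20    22
          7     1     1     2     2     3     4     5     7     8    10    12    14    17    19    23    26    30    34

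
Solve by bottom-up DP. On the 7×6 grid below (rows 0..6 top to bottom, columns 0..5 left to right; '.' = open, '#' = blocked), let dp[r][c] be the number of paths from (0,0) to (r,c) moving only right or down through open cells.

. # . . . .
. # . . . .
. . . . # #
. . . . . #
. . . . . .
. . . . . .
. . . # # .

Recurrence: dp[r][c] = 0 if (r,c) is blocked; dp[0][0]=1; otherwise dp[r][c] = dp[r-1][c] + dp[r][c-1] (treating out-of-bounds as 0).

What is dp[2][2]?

r\c   0   1   2   3   4   5
  0   1   0   0   0   0   0
  1   1   0   0   0   0   0
  2   1   1   1   1   0   0
  3   1   2   3   4   4   0
  4   1   3   6  10  14  14
  5   1   4  10  20  34  48
  6   1   5  15   0   0  48

1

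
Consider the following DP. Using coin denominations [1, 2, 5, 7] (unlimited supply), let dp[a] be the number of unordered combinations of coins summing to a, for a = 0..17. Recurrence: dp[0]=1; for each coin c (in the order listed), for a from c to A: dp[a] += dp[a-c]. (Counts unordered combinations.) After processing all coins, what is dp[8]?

after  coin     0     1     2     3     4     5     6     7     8     9    10    11    12    13    14    15    16    17
          1     1     1     1     1     1     1     1     1     1     1     1     1     1     1     1     1     1     1
          2     1     1     2     2     3     3     4     4     5     5     6     6     7     7     8     8     9     9
          5     1     1     2     2     3     4     5     6     7     8    10    11    13    14    16    18    20    22
          7     1     1     2     2     3     4     5     7     8    10    12    14    17    19    23    26    30    34

8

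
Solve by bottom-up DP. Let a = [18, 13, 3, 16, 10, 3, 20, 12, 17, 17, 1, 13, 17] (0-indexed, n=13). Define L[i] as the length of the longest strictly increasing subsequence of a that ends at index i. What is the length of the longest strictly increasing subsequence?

   i    0    1    2    3    4    5    6    7    8    9   10   11   12
a[i]   18   13    3   16   10    3   20   12   17   17    1   13   17
L[i]    1    1    1    2    2    1    3    3    4    4    1    4    5

5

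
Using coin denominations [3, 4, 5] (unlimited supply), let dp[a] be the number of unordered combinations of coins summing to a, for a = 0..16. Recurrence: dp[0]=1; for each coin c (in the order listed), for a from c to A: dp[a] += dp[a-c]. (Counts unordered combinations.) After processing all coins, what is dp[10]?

after  coin     0     1     2     3     4     5     6     7     8     9    10    11    12    13    14    15    16
          3     1     0     0     1     0     0     1     0     0     1     0     0     1     0     0     1     0
          4     1     0     0     1     1     0     1     1     1     1     1     1     2     1     1     2     2
          5     1     0     0     1     1     1     1     1     2     2     2     2     3     3     3     4     4

2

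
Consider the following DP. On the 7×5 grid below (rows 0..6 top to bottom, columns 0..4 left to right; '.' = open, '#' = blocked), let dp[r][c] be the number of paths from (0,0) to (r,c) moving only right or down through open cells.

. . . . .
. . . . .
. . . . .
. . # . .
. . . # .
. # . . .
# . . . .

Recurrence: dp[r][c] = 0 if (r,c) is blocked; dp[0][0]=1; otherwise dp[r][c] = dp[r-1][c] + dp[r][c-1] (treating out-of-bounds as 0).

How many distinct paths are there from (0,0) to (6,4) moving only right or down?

40

r\c   0   1   2   3   4
  0   1   1   1   1   1
  1   1   2   3   4   5
  2   1   3   6  10  15
  3   1   4   0  10  25
  4   1   5   5   0  25
  5   1   0   5   5  30
  6   0   0   5  10  40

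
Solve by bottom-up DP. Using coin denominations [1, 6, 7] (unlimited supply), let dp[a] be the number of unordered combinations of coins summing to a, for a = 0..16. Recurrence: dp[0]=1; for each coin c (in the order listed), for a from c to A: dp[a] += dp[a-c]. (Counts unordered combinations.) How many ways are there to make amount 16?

after  coin     0     1     2     3     4     5     6     7     8     9    10    11    12    13    14    15    16
          1     1     1     1     1     1     1     1     1     1     1     1     1     1     1     1     1     1
          6     1     1     1     1     1     1     2     2     2     2     2     2     3     3     3     3     3
          7     1     1     1     1     1     1     2     3     3     3     3     3     4     5     6     6     6

6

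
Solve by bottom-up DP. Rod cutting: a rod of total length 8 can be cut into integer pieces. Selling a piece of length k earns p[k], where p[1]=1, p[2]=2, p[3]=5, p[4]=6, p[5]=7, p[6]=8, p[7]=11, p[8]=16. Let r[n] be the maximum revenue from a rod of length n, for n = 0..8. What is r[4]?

   n    0    1    2    3    4    5    6    7    8
r[n]    0    1    2    5    6    7   10   11   16

6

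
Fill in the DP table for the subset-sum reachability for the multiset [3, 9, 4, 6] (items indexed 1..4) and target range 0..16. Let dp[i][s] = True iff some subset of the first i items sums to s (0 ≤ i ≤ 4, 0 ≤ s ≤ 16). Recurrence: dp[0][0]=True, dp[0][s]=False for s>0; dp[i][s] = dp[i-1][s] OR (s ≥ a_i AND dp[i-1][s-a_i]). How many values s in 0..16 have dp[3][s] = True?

8

i\s   0   1   2   3   4   5   6   7   8   9  10  11  12  13  14  15  16
  0   T   F   F   F   F   F   F   F   F   F   F   F   F   F   F   F   F
  1   T   F   F   T   F   F   F   F   F   F   F   F   F   F   F   F   F
  2   T   F   F   T   F   F   F   F   F   T   F   F   T   F   F   F   F
  3   T   F   F   T   T   F   F   T   F   T   F   F   T   T   F   F   T
  4   T   F   F   T   T   F   T   T   F   T   T   F   T   T   F   T   T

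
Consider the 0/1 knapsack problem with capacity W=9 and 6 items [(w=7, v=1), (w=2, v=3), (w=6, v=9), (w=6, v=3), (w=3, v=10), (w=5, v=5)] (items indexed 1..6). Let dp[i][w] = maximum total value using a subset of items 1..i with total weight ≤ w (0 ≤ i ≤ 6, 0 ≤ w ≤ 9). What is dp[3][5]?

i\w   0   1   2   3   4   5   6   7   8   9
  0   0   0   0   0   0   0   0   0   0   0
  1   0   0   0   0   0   0   0   1   1   1
  2   0   0   3   3   3   3   3   3   3   4
  3   0   0   3   3   3   3   9   9  12  12
  4   0   0   3   3   3   3   9   9  12  12
  5   0   0   3  10  10  13  13  13  13  19
  6   0   0   3  10  10  13  13  13  15  19

3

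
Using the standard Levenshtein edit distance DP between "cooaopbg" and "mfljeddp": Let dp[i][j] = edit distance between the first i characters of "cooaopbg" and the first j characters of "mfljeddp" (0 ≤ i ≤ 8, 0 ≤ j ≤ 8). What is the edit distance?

   ''  m  f  l  j  e  d  d  p
''  0  1  2  3  4  5  6  7  8
 c  1  1  2  3  4  5  6  7  8
 o  2  2  2  3  4  5  6  7  8
 o  3  3  3  3  4  5  6  7  8
 a  4  4  4  4  4  5  6  7  8
 o  5  5  5  5  5  5  6  7  8
 p  6  6  6  6  6  6  6  7  7
 b  7  7  7  7  7  7  7  7  8
 g  8  8  8  8  8  8  8  8  8

8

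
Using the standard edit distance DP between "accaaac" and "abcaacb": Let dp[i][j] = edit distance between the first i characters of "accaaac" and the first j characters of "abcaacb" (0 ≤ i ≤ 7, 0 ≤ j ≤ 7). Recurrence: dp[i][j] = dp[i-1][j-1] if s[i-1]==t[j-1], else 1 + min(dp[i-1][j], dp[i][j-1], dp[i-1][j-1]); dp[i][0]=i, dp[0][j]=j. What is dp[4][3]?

2

   ''  a  b  c  a  a  c  b
''  0  1  2  3  4  5  6  7
 a  1  0  1  2  3  4  5  6
 c  2  1  1  1  2  3  4  5
 c  3  2  2  1  2  3  3  4
 a  4  3  3  2  1  2  3  4
 a  5  4  4  3  2  1  2  3
 a  6  5  5  4  3  2  2  3
 c  7  6  6  5  4  3  2  3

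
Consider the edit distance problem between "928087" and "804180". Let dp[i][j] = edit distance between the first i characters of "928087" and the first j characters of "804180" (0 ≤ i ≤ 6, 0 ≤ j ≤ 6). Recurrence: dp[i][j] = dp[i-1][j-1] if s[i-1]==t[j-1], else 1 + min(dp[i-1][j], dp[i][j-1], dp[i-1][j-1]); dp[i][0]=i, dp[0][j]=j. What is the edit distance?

5

   ''  8  0  4  1  8  0
''  0  1  2  3  4  5  6
 9  1  1  2  3  4  5  6
 2  2  2  2  3  4  5  6
 8  3  2  3  3  4  4  5
 0  4  3  2  3  4  5  4
 8  5  4  3  3  4  4  5
 7  6  5  4  4  4  5  5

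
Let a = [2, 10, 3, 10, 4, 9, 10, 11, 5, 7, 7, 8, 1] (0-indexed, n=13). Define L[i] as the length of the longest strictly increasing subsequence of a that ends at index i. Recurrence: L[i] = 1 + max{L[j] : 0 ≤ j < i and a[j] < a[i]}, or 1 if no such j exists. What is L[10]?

   i    0    1    2    3    4    5    6    7    8    9   10   11   12
a[i]    2   10    3   10    4    9   10   11    5    7    7    8    1
L[i]    1    2    2    3    3    4    5    6    4    5    5    6    1

5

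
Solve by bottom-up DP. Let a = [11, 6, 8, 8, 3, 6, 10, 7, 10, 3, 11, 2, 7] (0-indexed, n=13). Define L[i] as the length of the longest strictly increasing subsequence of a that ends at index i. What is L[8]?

   i    0    1    2    3    4    5    6    7    8    9   10   11   12
a[i]   11    6    8    8    3    6   10    7   10    3   11    2    7
L[i]    1    1    2    2    1    2    3    3    4    1    5    1    3

4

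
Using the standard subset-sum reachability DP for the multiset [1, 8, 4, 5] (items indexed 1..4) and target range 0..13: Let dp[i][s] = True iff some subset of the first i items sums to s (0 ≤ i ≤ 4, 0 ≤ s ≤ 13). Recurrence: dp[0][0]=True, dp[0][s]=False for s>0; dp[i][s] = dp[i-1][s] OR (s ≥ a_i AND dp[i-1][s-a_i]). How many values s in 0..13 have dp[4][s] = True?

i\s   0   1   2   3   4   5   6   7   8   9  10  11  12  13
  0   T   F   F   F   F   F   F   F   F   F   F   F   F   F
  1   T   T   F   F   F   F   F   F   F   F   F   F   F   F
  2   T   T   F   F   F   F   F   F   T   T   F   F   F   F
  3   T   T   F   F   T   T   F   F   T   T   F   F   T   T
  4   T   T   F   F   T   T   T   F   T   T   T   F   T   T

10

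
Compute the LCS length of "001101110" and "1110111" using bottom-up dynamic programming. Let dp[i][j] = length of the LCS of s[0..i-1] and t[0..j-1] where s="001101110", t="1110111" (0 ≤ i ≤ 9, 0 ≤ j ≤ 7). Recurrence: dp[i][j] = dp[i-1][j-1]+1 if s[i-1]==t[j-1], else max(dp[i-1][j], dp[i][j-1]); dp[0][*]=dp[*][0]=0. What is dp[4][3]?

   ''  1  1  1  0  1  1  1
''  0  0  0  0  0  0  0  0
 0  0  0  0  0  1  1  1  1
 0  0  0  0  0  1  1  1  1
 1  0  1  1  1  1  2  2  2
 1  0  1  2  2  2  2  3  3
 0  0  1  2  2  3  3  3  3
 1  0  1  2  3  3  4  4  4
 1  0  1  2  3  3  4  5  5
 1  0  1  2  3  3  4  5  6
 0  0  1  2  3  4  4  5  6

2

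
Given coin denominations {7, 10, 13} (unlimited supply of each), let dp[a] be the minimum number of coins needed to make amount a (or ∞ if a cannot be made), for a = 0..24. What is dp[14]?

 a  0  1  2  3  4  5  6  7  8  9 10 11 12 13 14 15 16 17 18 19 20 21 22 23 24
dp  0  -  -  -  -  -  -  1  -  -  1  -  -  1  2  -  -  2  -  -  2  3  -  2  3
(- denotes ∞ / unreachable)

2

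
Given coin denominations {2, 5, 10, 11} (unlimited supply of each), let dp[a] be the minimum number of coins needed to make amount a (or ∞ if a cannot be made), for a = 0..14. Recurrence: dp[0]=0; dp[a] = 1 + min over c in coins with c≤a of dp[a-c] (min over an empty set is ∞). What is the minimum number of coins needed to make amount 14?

 a  0  1  2  3  4  5  6  7  8  9 10 11 12 13 14
dp  0  -  1  -  2  1  3  2  4  3  1  1  2  2  3
(- denotes ∞ / unreachable)

3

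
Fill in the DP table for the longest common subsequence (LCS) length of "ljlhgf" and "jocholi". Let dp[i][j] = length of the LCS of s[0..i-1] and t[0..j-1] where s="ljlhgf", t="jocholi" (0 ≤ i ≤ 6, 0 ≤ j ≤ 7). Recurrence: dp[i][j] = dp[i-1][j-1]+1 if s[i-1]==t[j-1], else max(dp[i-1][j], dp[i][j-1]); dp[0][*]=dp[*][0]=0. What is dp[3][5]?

1

   ''  j  o  c  h  o  l  i
''  0  0  0  0  0  0  0  0
 l  0  0  0  0  0  0  1  1
 j  0  1  1  1  1  1  1  1
 l  0  1  1  1  1  1  2  2
 h  0  1  1  1  2  2  2  2
 g  0  1  1  1  2  2  2  2
 f  0  1  1  1  2  2  2  2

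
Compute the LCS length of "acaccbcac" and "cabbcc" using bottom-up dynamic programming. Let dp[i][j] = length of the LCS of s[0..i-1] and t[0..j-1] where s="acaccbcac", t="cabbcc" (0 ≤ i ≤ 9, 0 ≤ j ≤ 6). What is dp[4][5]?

   ''  c  a  b  b  c  c
''  0  0  0  0  0  0  0
 a  0  0  1  1  1  1  1
 c  0  1  1  1  1  2  2
 a  0  1  2  2  2  2  2
 c  0  1  2  2  2  3  3
 c  0  1  2  2  2  3  4
 b  0  1  2  3  3  3  4
 c  0  1  2  3  3  4  4
 a  0  1  2  3  3  4  4
 c  0  1  2  3  3  4  5

3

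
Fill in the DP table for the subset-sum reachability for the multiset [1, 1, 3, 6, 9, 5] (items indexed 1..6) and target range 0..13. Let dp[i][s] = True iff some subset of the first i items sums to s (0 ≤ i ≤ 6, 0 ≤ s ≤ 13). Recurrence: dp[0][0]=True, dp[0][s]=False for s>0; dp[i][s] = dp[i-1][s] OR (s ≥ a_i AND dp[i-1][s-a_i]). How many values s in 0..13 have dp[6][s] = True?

14

i\s   0   1   2   3   4   5   6   7   8   9  10  11  12  13
  0   T   F   F   F   F   F   F   F   F   F   F   F   F   F
  1   T   T   F   F   F   F   F   F   F   F   F   F   F   F
  2   T   T   T   F   F   F   F   F   F   F   F   F   F   F
  3   T   T   T   T   T   T   F   F   F   F   F   F   F   F
  4   T   T   T   T   T   T   T   T   T   T   T   T   F   F
  5   T   T   T   T   T   T   T   T   T   T   T   T   T   T
  6   T   T   T   T   T   T   T   T   T   T   T   T   T   T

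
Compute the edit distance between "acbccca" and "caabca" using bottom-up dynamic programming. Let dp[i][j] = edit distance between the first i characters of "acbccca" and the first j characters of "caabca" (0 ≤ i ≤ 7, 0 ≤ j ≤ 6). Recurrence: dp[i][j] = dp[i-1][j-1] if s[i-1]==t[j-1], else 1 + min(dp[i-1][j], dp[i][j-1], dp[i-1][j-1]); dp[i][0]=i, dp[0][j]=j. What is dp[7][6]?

   ''  c  a  a  b  c  a
''  0  1  2  3  4  5  6
 a  1  1  1  2  3  4  5
 c  2  1  2  2  3  3  4
 b  3  2  2  3  2  3  4
 c  4  3  3  3  3  2  3
 c  5  4  4  4  4  3  3
 c  6  5  5  5  5  4  4
 a  7  6  5  5  6  5  4

4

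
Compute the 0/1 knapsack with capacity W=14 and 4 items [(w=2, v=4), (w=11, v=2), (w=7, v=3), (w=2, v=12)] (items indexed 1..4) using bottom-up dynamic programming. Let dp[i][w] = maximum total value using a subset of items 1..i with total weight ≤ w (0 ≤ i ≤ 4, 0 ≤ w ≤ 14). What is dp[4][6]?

16

i\w   0   1   2   3   4   5   6   7   8   9  10  11  12  13  14
  0   0   0   0   0   0   0   0   0   0   0   0   0   0   0   0
  1   0   0   4   4   4   4   4   4   4   4   4   4   4   4   4
  2   0   0   4   4   4   4   4   4   4   4   4   4   4   6   6
  3   0   0   4   4   4   4   4   4   4   7   7   7   7   7   7
  4   0   0  12  12  16  16  16  16  16  16  16  19  19  19  19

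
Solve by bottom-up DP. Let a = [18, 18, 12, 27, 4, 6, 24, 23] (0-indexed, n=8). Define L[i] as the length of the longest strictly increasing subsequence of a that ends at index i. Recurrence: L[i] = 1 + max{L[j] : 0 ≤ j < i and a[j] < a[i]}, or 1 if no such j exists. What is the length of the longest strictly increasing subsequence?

   i    0    1    2    3    4    5    6    7
a[i]   18   18   12   27    4    6   24   23
L[i]    1    1    1    2    1    2    3    3

3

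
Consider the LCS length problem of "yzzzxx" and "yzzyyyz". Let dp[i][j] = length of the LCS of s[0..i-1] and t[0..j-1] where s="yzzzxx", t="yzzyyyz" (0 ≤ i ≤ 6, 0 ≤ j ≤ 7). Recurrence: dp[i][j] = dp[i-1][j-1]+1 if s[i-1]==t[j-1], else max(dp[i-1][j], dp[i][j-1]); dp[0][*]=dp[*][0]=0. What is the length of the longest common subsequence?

4

   ''  y  z  z  y  y  y  z
''  0  0  0  0  0  0  0  0
 y  0  1  1  1  1  1  1  1
 z  0  1  2  2  2  2  2  2
 z  0  1  2  3  3  3  3  3
 z  0  1  2  3  3  3  3  4
 x  0  1  2  3  3  3  3  4
 x  0  1  2  3  3  3  3  4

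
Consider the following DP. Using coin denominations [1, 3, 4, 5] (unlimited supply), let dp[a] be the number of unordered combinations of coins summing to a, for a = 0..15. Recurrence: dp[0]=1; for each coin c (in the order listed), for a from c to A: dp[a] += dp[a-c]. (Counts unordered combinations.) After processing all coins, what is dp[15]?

27

after  coin     0     1     2     3     4     5     6     7     8     9    10    11    12    13    14    15
          1     1     1     1     1     1     1     1     1     1     1     1     1     1     1     1     1
          3     1     1     1     2     2     2     3     3     3     4     4     4     5     5     5     6
          4     1     1     1     2     3     3     4     5     6     7     8     9    11    12    13    15
          5     1     1     1     2     3     4     5     6     8    10    12    14    17    20    23    27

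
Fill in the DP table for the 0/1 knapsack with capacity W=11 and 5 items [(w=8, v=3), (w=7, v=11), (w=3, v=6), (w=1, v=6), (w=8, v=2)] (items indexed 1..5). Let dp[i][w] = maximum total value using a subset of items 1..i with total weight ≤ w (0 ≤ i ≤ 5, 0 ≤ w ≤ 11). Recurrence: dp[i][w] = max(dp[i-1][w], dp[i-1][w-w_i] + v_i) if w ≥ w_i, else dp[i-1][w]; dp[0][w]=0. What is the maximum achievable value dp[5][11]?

i\w   0   1   2   3   4   5   6   7   8   9  10  11
  0   0   0   0   0   0   0   0   0   0   0   0   0
  1   0   0   0   0   0   0   0   0   3   3   3   3
  2   0   0   0   0   0   0   0  11  11  11  11  11
  3   0   0   0   6   6   6   6  11  11  11  17  17
  4   0   6   6   6  12  12  12  12  17  17  17  23
  5   0   6   6   6  12  12  12  12  17  17  17  23

23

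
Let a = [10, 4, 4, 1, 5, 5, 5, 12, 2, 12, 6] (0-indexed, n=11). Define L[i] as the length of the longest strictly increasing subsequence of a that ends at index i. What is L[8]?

   i    0    1    2    3    4    5    6    7    8    9   10
a[i]   10    4    4    1    5    5    5   12    2   12    6
L[i]    1    1    1    1    2    2    2    3    2    3    3

2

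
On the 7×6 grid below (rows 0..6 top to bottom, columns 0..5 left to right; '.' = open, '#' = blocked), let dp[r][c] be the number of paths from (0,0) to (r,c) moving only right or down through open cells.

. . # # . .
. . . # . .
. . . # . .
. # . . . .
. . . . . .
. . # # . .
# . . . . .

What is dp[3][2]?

5

r\c   0   1   2   3   4   5
  0   1   1   0   0   0   0
  1   1   2   2   0   0   0
  2   1   3   5   0   0   0
  3   1   0   5   5   5   5
  4   1   1   6  11  16  21
  5   1   2   0   0  16  37
  6   0   2   2   2  18  55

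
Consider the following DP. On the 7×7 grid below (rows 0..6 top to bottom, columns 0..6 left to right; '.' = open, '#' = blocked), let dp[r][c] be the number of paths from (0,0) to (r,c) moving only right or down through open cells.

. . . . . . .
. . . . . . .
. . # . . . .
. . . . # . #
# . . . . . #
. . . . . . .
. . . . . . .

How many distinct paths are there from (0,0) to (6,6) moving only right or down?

r\c   0   1   2   3   4   5   6
  0   1   1   1   1   1   1   1
  1   1   2   3   4   5   6   7
  2   1   3   0   4   9  15  22
  3   1   4   4   8   0  15   0
  4   0   4   8  16  16  31   0
  5   0   4  12  28  44  75  75
  6   0   4  16  44  88 163 238

238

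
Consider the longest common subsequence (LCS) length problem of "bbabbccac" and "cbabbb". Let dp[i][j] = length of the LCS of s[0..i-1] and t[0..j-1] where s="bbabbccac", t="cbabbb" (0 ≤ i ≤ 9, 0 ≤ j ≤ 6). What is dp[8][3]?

2

   ''  c  b  a  b  b  b
''  0  0  0  0  0  0  0
 b  0  0  1  1  1  1  1
 b  0  0  1  1  2  2  2
 a  0  0  1  2  2  2  2
 b  0  0  1  2  3  3  3
 b  0  0  1  2  3  4  4
 c  0  1  1  2  3  4  4
 c  0  1  1  2  3  4  4
 a  0  1  1  2  3  4  4
 c  0  1  1  2  3  4  4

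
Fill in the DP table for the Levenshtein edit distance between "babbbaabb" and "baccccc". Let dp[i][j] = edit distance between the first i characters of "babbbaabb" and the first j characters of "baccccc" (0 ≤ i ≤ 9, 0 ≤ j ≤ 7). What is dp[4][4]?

   ''  b  a  c  c  c  c  c
''  0  1  2  3  4  5  6  7
 b  1  0  1  2  3  4  5  6
 a  2  1  0  1  2  3  4  5
 b  3  2  1  1  2  3  4  5
 b  4  3  2  2  2  3  4  5
 b  5  4  3  3  3  3  4  5
 a  6  5  4  4  4  4  4  5
 a  7  6  5  5  5  5  5  5
 b  8  7  6  6  6  6  6  6
 b  9  8  7  7  7  7  7  7

2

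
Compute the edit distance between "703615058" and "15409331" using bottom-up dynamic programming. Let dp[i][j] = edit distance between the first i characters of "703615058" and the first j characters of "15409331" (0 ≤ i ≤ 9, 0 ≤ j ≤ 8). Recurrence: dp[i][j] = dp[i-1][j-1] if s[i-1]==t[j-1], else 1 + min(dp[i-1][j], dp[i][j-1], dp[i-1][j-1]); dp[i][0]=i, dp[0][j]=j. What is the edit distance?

9

   ''  1  5  4  0  9  3  3  1
''  0  1  2  3  4  5  6  7  8
 7  1  1  2  3  4  5  6  7  8
 0  2  2  2  3  3  4  5  6  7
 3  3  3  3  3  4  4  4  5  6
 6  4  4  4  4  4  5  5  5  6
 1  5  4  5  5  5  5  6  6  5
 5  6  5  4  5  6  6  6  7  6
 0  7  6  5  5  5  6  7  7  7
 5  8  7  6  6  6  6  7  8  8
 8  9  8  7  7  7  7  7  8  9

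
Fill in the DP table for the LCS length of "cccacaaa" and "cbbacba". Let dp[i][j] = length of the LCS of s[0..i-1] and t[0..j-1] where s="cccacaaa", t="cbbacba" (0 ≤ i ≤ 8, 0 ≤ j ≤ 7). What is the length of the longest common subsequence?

   ''  c  b  b  a  c  b  a
''  0  0  0  0  0  0  0  0
 c  0  1  1  1  1  1  1  1
 c  0  1  1  1  1  2  2  2
 c  0  1  1  1  1  2  2  2
 a  0  1  1  1  2  2  2  3
 c  0  1  1  1  2  3  3  3
 a  0  1  1  1  2  3  3  4
 a  0  1  1  1  2  3  3  4
 a  0  1  1  1  2  3  3  4

4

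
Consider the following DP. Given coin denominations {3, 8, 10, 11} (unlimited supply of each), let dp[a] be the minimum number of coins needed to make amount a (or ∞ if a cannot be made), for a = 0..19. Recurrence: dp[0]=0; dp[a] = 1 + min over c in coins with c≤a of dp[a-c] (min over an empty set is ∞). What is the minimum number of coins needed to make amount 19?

2

 a  0  1  2  3  4  5  6  7  8  9 10 11 12 13 14 15 16 17 18 19
dp  0  -  -  1  -  -  2  -  1  3  1  1  4  2  2  5  2  3  2  2
(- denotes ∞ / unreachable)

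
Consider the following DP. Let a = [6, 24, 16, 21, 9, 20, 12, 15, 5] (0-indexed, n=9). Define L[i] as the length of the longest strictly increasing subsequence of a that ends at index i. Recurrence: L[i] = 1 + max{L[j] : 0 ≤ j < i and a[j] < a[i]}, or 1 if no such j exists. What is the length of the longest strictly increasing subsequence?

4

   i    0    1    2    3    4    5    6    7    8
a[i]    6   24   16   21    9   20   12   15    5
L[i]    1    2    2    3    2    3    3    4    1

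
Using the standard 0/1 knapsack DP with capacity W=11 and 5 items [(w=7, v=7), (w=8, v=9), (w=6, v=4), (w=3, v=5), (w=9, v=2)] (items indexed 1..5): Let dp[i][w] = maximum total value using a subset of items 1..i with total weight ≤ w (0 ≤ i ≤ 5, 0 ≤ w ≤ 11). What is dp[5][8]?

i\w   0   1   2   3   4   5   6   7   8   9  10  11
  0   0   0   0   0   0   0   0   0   0   0   0   0
  1   0   0   0   0   0   0   0   7   7   7   7   7
  2   0   0   0   0   0   0   0   7   9   9   9   9
  3   0   0   0   0   0   0   4   7   9   9   9   9
  4   0   0   0   5   5   5   5   7   9   9  12  14
  5   0   0   0   5   5   5   5   7   9   9  12  14

9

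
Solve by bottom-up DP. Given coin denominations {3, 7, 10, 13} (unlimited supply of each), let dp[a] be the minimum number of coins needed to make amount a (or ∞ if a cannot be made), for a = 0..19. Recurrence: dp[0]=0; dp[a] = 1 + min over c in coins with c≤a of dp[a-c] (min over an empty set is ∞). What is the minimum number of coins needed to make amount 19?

3

 a  0  1  2  3  4  5  6  7  8  9 10 11 12 13 14 15 16 17 18 19
dp  0  -  -  1  -  -  2  1  -  3  1  -  4  1  2  5  2  2  6  3
(- denotes ∞ / unreachable)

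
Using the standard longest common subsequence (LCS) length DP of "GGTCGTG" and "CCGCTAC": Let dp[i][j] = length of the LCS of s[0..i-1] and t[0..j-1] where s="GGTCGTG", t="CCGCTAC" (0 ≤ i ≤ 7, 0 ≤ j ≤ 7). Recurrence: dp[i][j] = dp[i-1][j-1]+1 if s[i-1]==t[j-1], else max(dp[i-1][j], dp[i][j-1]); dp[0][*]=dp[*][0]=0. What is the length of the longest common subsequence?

3

   ''  C  C  G  C  T  A  C
''  0  0  0  0  0  0  0  0
 G  0  0  0  1  1  1  1  1
 G  0  0  0  1  1  1  1  1
 T  0  0  0  1  1  2  2  2
 C  0  1  1  1  2  2  2  3
 G  0  1  1  2  2  2  2  3
 T  0  1  1  2  2  3  3  3
 G  0  1  1  2  2  3  3  3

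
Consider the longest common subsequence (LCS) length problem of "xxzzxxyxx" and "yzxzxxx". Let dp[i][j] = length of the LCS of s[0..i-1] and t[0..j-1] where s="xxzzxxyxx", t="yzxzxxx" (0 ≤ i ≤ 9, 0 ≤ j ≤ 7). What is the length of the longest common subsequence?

   ''  y  z  x  z  x  x  x
''  0  0  0  0  0  0  0  0
 x  0  0  0  1  1  1  1  1
 x  0  0  0  1  1  2  2  2
 z  0  0  1  1  2  2  2  2
 z  0  0  1  1  2  2  2  2
 x  0  0  1  2  2  3  3  3
 x  0  0  1  2  2  3  4  4
 y  0  1  1  2  2  3  4  4
 x  0  1  1  2  2  3  4  5
 x  0  1  1  2  2  3  4  5

5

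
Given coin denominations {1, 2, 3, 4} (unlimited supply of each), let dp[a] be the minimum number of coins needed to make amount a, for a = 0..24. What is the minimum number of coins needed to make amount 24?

 a  0  1  2  3  4  5  6  7  8  9 10 11 12 13 14 15 16 17 18 19 20 21 22 23 24
dp  0  1  1  1  1  2  2  2  2  3  3  3  3  4  4  4  4  5  5  5  5  6  6  6  6

6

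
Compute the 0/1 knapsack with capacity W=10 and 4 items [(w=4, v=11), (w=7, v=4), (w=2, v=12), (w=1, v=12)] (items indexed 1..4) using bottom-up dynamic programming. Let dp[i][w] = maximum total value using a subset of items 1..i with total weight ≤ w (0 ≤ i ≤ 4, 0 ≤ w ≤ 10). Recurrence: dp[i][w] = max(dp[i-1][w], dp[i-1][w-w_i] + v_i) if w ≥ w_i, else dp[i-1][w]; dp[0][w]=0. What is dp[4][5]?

24

i\w   0   1   2   3   4   5   6   7   8   9  10
  0   0   0   0   0   0   0   0   0   0   0   0
  1   0   0   0   0  11  11  11  11  11  11  11
  2   0   0   0   0  11  11  11  11  11  11  11
  3   0   0  12  12  12  12  23  23  23  23  23
  4   0  12  12  24  24  24  24  35  35  35  35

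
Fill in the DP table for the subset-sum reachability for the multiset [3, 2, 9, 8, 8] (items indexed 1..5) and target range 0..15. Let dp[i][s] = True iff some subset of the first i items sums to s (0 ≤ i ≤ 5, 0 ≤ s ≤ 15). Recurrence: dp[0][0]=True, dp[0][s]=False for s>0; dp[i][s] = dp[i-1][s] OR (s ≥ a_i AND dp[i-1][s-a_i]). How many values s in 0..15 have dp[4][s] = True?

11

i\s   0   1   2   3   4   5   6   7   8   9  10  11  12  13  14  15
  0   T   F   F   F   F   F   F   F   F   F   F   F   F   F   F   F
  1   T   F   F   T   F   F   F   F   F   F   F   F   F   F   F   F
  2   T   F   T   T   F   T   F   F   F   F   F   F   F   F   F   F
  3   T   F   T   T   F   T   F   F   F   T   F   T   T   F   T   F
  4   T   F   T   T   F   T   F   F   T   T   T   T   T   T   T   F
  5   T   F   T   T   F   T   F   F   T   T   T   T   T   T   T   F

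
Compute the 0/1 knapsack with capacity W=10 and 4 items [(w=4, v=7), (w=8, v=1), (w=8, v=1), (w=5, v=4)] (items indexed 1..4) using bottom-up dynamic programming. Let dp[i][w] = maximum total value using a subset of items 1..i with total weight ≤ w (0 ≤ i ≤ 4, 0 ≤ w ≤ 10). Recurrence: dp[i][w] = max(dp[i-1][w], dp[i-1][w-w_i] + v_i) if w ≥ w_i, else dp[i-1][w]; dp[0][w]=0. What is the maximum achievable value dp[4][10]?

11

i\w   0   1   2   3   4   5   6   7   8   9  10
  0   0   0   0   0   0   0   0   0   0   0   0
  1   0   0   0   0   7   7   7   7   7   7   7
  2   0   0   0   0   7   7   7   7   7   7   7
  3   0   0   0   0   7   7   7   7   7   7   7
  4   0   0   0   0   7   7   7   7   7  11  11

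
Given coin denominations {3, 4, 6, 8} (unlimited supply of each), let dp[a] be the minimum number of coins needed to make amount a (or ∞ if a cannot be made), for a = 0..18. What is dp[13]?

 a  0  1  2  3  4  5  6  7  8  9 10 11 12 13 14 15 16 17 18
dp  0  -  -  1  1  -  1  2  1  2  2  2  2  3  2  3  2  3  3
(- denotes ∞ / unreachable)

3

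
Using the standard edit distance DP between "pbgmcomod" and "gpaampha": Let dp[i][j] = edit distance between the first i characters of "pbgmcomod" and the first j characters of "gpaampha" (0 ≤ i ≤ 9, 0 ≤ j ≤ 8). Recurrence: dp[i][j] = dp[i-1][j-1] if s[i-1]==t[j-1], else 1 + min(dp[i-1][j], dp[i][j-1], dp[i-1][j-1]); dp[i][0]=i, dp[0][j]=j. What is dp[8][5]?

   ''  g  p  a  a  m  p  h  a
''  0  1  2  3  4  5  6  7  8
 p  1  1  1  2  3  4  5  6  7
 b  2  2  2  2  3  4  5  6  7
 g  3  2  3  3  3  4  5  6  7
 m  4  3  3  4  4  3  4  5  6
 c  5  4  4  4  5  4  4  5  6
 o  6  5  5  5  5  5  5  5  6
 m  7  6  6  6  6  5  6  6  6
 o  8  7  7  7  7  6  6  7  7
 d  9  8  8  8  8  7  7  7  8

6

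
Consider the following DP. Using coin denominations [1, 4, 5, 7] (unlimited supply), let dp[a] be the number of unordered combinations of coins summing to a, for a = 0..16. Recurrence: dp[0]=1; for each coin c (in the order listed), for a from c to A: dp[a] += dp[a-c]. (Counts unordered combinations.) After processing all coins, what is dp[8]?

5

after  coin     0     1     2     3     4     5     6     7     8     9    10    11    12    13    14    15    16
          1     1     1     1     1     1     1     1     1     1     1     1     1     1     1     1     1     1
          4     1     1     1     1     2     2     2     2     3     3     3     3     4     4     4     4     5
          5     1     1     1     1     2     3     3     3     4     5     6     6     7     8     9    10    11
          7     1     1     1     1     2     3     3     4     5     6     7     8    10    11    13    15    17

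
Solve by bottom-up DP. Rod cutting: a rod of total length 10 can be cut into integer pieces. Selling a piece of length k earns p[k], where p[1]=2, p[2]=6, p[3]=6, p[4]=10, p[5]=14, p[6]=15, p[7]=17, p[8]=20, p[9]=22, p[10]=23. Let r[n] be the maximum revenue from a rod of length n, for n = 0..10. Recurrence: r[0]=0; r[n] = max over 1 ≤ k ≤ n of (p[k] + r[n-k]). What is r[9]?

   n    0    1    2    3    4    5    6    7    8    9   10
r[n]    0    2    6    8   12   14   18   20   24   26   30

26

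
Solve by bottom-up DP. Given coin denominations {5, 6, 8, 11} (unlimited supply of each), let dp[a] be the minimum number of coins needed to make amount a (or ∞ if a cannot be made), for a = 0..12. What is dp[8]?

 a  0  1  2  3  4  5  6  7  8  9 10 11 12
dp  0  -  -  -  -  1  1  -  1  -  2  1  2
(- denotes ∞ / unreachable)

1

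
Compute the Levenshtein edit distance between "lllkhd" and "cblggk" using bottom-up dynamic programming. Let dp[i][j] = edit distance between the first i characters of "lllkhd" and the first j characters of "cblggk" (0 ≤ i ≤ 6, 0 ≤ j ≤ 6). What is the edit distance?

   ''  c  b  l  g  g  k
''  0  1  2  3  4  5  6
 l  1  1  2  2  3  4  5
 l  2  2  2  2  3  4  5
 l  3  3  3  2  3  4  5
 k  4  4  4  3  3  4  4
 h  5  5  5  4  4  4  5
 d  6  6  6  5  5  5  5

5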